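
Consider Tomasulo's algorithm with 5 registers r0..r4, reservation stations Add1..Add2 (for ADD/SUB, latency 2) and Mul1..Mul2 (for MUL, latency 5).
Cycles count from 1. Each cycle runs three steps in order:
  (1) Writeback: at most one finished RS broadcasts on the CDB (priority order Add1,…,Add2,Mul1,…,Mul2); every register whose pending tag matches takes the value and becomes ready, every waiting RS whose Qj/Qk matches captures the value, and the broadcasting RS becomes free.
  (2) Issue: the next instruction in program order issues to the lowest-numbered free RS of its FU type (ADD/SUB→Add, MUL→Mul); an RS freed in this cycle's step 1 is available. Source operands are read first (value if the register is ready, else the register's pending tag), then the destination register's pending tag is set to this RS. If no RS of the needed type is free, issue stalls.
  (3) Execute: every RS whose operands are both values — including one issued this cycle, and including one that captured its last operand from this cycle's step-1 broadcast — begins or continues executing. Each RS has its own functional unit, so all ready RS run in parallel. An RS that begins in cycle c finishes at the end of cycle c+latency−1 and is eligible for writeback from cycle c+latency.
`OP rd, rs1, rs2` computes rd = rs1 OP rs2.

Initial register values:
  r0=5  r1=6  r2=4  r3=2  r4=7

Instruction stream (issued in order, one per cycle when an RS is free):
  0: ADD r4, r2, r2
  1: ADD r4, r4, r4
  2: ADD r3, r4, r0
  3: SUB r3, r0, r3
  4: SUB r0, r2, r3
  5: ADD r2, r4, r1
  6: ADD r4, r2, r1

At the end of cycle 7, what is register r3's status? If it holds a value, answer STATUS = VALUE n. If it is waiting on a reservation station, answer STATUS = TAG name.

STATUS = TAG Add2

  c1: issue ADD r4<-Add1  regs: r0:5,r1:6,r2:4,r3:2,r4:Add1
  c2: issue ADD r4<-Add2  regs: r0:5,r1:6,r2:4,r3:2,r4:Add2
  c3: CDB Add1=8; issue ADD r3<-Add1  regs: r0:5,r1:6,r2:4,r3:Add1,r4:Add2
  c4: stall  regs: r0:5,r1:6,r2:4,r3:Add1,r4:Add2
  c5: CDB Add2=16; issue SUB r3<-Add2  regs: r0:5,r1:6,r2:4,r3:Add2,r4:16
  c6: stall  regs: r0:5,r1:6,r2:4,r3:Add2,r4:16
  c7: CDB Add1=21; issue SUB r0<-Add1  regs: r0:Add1,r1:6,r2:4,r3:Add2,r4:16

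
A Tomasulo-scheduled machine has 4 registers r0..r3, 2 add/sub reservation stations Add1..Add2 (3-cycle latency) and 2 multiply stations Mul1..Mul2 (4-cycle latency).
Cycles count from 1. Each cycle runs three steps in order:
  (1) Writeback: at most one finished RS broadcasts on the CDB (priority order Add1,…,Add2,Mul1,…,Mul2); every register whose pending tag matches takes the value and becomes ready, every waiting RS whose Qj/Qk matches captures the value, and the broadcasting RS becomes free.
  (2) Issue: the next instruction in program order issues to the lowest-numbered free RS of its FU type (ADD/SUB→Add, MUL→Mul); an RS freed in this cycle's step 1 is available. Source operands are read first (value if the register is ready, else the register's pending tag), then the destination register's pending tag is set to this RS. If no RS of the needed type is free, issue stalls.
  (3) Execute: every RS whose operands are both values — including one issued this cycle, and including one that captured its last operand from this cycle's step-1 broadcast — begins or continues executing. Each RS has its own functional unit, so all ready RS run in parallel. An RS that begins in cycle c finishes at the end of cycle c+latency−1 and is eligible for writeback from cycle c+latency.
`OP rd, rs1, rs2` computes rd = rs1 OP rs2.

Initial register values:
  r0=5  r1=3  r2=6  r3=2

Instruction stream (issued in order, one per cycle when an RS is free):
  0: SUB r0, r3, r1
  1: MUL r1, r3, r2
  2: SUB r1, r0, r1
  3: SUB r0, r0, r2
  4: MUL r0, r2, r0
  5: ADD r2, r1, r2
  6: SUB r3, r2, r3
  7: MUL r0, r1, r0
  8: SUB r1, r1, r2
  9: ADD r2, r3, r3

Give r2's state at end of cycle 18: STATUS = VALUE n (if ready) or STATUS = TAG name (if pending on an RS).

STATUS = TAG Add1

  c1: issue SUB r0<-Add1  regs: r0:Add1,r1:3,r2:6,r3:2
  c2: issue MUL r1<-Mul1  regs: r0:Add1,r1:Mul1,r2:6,r3:2
  c3: issue SUB r1<-Add2  regs: r0:Add1,r1:Add2,r2:6,r3:2
  c4: CDB Add1=-1; issue SUB r0<-Add1  regs: r0:Add1,r1:Add2,r2:6,r3:2
  c5: issue MUL r0<-Mul2  regs: r0:Mul2,r1:Add2,r2:6,r3:2
  c6: CDB Mul1=12; stall  regs: r0:Mul2,r1:Add2,r2:6,r3:2
  c7: CDB Add1=-7; issue ADD r2<-Add1  regs: r0:Mul2,r1:Add2,r2:Add1,r3:2
  c8: stall  regs: r0:Mul2,r1:Add2,r2:Add1,r3:2
  c9: CDB Add2=-13; issue SUB r3<-Add2  regs: r0:Mul2,r1:-13,r2:Add1,r3:Add2
  c10: issue MUL r0<-Mul1  regs: r0:Mul1,r1:-13,r2:Add1,r3:Add2
  c11: CDB Mul2=-42; stall  regs: r0:Mul1,r1:-13,r2:Add1,r3:Add2
  c12: CDB Add1=-7; issue SUB r1<-Add1  regs: r0:Mul1,r1:Add1,r2:-7,r3:Add2
  c13: stall  regs: r0:Mul1,r1:Add1,r2:-7,r3:Add2
  c14: stall  regs: r0:Mul1,r1:Add1,r2:-7,r3:Add2
  c15: CDB Add1=-6; issue ADD r2<-Add1  regs: r0:Mul1,r1:-6,r2:Add1,r3:Add2
  c16: CDB Add2=-9  regs: r0:Mul1,r1:-6,r2:Add1,r3:-9
  c17: CDB Mul1=546  regs: r0:546,r1:-6,r2:Add1,r3:-9
  c18: -  regs: r0:546,r1:-6,r2:Add1,r3:-9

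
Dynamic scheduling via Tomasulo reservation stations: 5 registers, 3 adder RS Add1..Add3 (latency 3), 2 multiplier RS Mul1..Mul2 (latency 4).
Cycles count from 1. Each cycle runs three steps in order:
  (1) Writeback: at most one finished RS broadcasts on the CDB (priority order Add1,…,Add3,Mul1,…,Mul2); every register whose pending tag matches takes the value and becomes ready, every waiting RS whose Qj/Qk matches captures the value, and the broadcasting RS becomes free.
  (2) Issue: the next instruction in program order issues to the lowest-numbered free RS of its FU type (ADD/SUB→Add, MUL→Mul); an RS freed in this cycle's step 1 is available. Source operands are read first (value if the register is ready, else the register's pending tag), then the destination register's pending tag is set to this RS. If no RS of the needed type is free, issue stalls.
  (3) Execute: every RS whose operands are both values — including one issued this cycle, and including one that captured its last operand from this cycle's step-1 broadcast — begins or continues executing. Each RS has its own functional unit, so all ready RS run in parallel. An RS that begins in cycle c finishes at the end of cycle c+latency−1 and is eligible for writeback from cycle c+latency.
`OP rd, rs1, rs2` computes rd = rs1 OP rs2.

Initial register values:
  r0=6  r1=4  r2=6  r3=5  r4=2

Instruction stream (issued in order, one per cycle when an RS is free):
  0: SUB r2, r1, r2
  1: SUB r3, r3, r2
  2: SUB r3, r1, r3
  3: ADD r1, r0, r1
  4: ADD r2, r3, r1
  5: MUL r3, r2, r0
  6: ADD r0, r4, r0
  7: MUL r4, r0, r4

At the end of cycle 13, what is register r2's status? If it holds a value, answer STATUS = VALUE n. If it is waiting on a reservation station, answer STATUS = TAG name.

cycle 1: issue SUB r2<-Add1 // r0:6,r1:4,r2:Add1,r3:5,r4:2
cycle 2: issue SUB r3<-Add2 // r0:6,r1:4,r2:Add1,r3:Add2,r4:2
cycle 3: issue SUB r3<-Add3 // r0:6,r1:4,r2:Add1,r3:Add3,r4:2
cycle 4: CDB Add1=-2; issue ADD r1<-Add1 // r0:6,r1:Add1,r2:-2,r3:Add3,r4:2
cycle 5: stall // r0:6,r1:Add1,r2:-2,r3:Add3,r4:2
cycle 6: stall // r0:6,r1:Add1,r2:-2,r3:Add3,r4:2
cycle 7: CDB Add1=10; issue ADD r2<-Add1 // r0:6,r1:10,r2:Add1,r3:Add3,r4:2
cycle 8: CDB Add2=7; issue MUL r3<-Mul1 // r0:6,r1:10,r2:Add1,r3:Mul1,r4:2
cycle 9: issue ADD r0<-Add2 // r0:Add2,r1:10,r2:Add1,r3:Mul1,r4:2
cycle 10: issue MUL r4<-Mul2 // r0:Add2,r1:10,r2:Add1,r3:Mul1,r4:Mul2
cycle 11: CDB Add3=-3 // r0:Add2,r1:10,r2:Add1,r3:Mul1,r4:Mul2
cycle 12: CDB Add2=8 // r0:8,r1:10,r2:Add1,r3:Mul1,r4:Mul2
cycle 13: - // r0:8,r1:10,r2:Add1,r3:Mul1,r4:Mul2

STATUS = TAG Add1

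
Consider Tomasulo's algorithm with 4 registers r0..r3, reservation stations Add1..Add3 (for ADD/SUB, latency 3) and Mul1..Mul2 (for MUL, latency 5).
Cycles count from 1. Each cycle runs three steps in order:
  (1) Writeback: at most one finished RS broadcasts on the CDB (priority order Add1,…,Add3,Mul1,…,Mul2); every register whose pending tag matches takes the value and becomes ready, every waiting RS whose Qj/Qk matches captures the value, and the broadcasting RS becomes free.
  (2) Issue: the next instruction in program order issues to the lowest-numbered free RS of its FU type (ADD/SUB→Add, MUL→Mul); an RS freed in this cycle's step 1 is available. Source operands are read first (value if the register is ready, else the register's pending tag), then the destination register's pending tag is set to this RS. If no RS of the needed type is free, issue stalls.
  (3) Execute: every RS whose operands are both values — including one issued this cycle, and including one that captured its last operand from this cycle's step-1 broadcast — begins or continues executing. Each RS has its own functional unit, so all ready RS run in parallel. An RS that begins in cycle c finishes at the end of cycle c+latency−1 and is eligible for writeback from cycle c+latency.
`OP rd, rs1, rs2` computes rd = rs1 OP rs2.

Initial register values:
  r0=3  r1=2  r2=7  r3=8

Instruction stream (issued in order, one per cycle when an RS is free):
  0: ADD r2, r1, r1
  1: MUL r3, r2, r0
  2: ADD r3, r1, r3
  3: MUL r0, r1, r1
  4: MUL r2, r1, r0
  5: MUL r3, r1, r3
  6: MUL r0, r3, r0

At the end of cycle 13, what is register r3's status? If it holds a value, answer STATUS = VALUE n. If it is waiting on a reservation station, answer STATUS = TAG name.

STATUS = TAG Mul2

  c1: issue ADD r2<-Add1  regs: r0:3,r1:2,r2:Add1,r3:8
  c2: issue MUL r3<-Mul1  regs: r0:3,r1:2,r2:Add1,r3:Mul1
  c3: issue ADD r3<-Add2  regs: r0:3,r1:2,r2:Add1,r3:Add2
  c4: CDB Add1=4; issue MUL r0<-Mul2  regs: r0:Mul2,r1:2,r2:4,r3:Add2
  c5: stall  regs: r0:Mul2,r1:2,r2:4,r3:Add2
  c6: stall  regs: r0:Mul2,r1:2,r2:4,r3:Add2
  c7: stall  regs: r0:Mul2,r1:2,r2:4,r3:Add2
  c8: stall  regs: r0:Mul2,r1:2,r2:4,r3:Add2
  c9: CDB Mul1=12; issue MUL r2<-Mul1  regs: r0:Mul2,r1:2,r2:Mul1,r3:Add2
  c10: CDB Mul2=4; issue MUL r3<-Mul2  regs: r0:4,r1:2,r2:Mul1,r3:Mul2
  c11: stall  regs: r0:4,r1:2,r2:Mul1,r3:Mul2
  c12: CDB Add2=14; stall  regs: r0:4,r1:2,r2:Mul1,r3:Mul2
  c13: stall  regs: r0:4,r1:2,r2:Mul1,r3:Mul2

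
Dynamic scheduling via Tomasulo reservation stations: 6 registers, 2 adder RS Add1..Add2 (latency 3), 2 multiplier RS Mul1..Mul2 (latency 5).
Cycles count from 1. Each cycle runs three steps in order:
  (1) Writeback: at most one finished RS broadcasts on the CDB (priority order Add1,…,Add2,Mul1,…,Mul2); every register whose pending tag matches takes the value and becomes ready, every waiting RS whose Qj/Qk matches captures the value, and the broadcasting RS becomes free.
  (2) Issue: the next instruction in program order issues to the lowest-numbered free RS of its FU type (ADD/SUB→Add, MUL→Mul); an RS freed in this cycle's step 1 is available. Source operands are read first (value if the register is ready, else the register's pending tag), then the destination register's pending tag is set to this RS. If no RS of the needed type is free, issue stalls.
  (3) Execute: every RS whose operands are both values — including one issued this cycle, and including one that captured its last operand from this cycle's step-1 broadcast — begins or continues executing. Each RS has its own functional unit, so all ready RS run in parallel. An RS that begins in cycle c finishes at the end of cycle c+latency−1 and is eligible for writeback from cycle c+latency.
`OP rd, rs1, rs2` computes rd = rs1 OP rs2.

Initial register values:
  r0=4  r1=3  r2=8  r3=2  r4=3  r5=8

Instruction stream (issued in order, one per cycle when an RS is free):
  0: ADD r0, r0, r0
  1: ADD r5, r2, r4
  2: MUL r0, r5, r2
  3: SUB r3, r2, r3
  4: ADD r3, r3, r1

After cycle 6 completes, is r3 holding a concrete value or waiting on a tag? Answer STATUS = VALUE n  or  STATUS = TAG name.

STATUS = TAG Add2

  c1: issue ADD r0<-Add1  regs: r0:Add1,r1:3,r2:8,r3:2,r4:3,r5:8
  c2: issue ADD r5<-Add2  regs: r0:Add1,r1:3,r2:8,r3:2,r4:3,r5:Add2
  c3: issue MUL r0<-Mul1  regs: r0:Mul1,r1:3,r2:8,r3:2,r4:3,r5:Add2
  c4: CDB Add1=8; issue SUB r3<-Add1  regs: r0:Mul1,r1:3,r2:8,r3:Add1,r4:3,r5:Add2
  c5: CDB Add2=11; issue ADD r3<-Add2  regs: r0:Mul1,r1:3,r2:8,r3:Add2,r4:3,r5:11
  c6: -  regs: r0:Mul1,r1:3,r2:8,r3:Add2,r4:3,r5:11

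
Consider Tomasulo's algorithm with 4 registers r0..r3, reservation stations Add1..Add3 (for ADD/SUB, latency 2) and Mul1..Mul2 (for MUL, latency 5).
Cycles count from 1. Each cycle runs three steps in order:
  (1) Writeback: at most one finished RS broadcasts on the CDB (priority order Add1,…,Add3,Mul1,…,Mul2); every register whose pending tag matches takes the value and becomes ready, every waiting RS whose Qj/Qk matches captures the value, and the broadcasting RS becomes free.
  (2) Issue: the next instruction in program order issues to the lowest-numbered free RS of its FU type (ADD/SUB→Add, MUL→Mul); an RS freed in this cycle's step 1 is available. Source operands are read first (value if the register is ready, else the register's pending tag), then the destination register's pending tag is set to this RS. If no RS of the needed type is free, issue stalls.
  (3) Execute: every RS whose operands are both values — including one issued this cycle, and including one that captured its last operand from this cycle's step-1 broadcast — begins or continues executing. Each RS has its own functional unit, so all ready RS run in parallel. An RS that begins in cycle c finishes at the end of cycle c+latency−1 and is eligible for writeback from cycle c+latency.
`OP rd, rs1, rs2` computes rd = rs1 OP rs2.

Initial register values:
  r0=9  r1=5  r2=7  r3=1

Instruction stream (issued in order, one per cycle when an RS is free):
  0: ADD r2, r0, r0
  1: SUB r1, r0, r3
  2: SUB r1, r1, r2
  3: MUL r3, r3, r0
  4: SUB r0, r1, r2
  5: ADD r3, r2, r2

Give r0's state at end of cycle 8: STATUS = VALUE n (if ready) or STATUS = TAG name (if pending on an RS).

c1: issue ADD r2<-Add1 | r0:9,r1:5,r2:Add1,r3:1
c2: issue SUB r1<-Add2 | r0:9,r1:Add2,r2:Add1,r3:1
c3: CDB Add1=18; issue SUB r1<-Add1 | r0:9,r1:Add1,r2:18,r3:1
c4: CDB Add2=8; issue MUL r3<-Mul1 | r0:9,r1:Add1,r2:18,r3:Mul1
c5: issue SUB r0<-Add2 | r0:Add2,r1:Add1,r2:18,r3:Mul1
c6: CDB Add1=-10; issue ADD r3<-Add1 | r0:Add2,r1:-10,r2:18,r3:Add1
c7: - | r0:Add2,r1:-10,r2:18,r3:Add1
c8: CDB Add1=36 | r0:Add2,r1:-10,r2:18,r3:36

STATUS = TAG Add2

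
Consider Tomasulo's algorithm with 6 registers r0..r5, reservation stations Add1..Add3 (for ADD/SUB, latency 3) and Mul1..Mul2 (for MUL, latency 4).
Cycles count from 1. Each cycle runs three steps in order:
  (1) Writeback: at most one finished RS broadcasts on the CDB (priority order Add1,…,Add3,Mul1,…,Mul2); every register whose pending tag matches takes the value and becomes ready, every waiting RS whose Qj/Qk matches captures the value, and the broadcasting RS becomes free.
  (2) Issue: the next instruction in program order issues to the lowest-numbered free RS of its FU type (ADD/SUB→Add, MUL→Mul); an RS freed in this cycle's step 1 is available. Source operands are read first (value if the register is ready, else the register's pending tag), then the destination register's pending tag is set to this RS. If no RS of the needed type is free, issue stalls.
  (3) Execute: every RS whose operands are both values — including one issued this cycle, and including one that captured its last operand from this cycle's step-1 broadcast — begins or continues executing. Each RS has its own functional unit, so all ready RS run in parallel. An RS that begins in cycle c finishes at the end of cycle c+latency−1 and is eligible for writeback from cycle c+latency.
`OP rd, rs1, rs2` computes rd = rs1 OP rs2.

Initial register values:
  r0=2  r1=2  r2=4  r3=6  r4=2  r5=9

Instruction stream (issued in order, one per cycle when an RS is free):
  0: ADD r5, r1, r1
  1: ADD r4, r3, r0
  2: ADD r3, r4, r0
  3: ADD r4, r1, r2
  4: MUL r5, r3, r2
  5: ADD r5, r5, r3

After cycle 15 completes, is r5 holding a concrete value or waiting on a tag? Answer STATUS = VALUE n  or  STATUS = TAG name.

  c1: issue ADD r5<-Add1  regs: r0:2,r1:2,r2:4,r3:6,r4:2,r5:Add1
  c2: issue ADD r4<-Add2  regs: r0:2,r1:2,r2:4,r3:6,r4:Add2,r5:Add1
  c3: issue ADD r3<-Add3  regs: r0:2,r1:2,r2:4,r3:Add3,r4:Add2,r5:Add1
  c4: CDB Add1=4; issue ADD r4<-Add1  regs: r0:2,r1:2,r2:4,r3:Add3,r4:Add1,r5:4
  c5: CDB Add2=8; issue MUL r5<-Mul1  regs: r0:2,r1:2,r2:4,r3:Add3,r4:Add1,r5:Mul1
  c6: issue ADD r5<-Add2  regs: r0:2,r1:2,r2:4,r3:Add3,r4:Add1,r5:Add2
  c7: CDB Add1=6  regs: r0:2,r1:2,r2:4,r3:Add3,r4:6,r5:Add2
  c8: CDB Add3=10  regs: r0:2,r1:2,r2:4,r3:10,r4:6,r5:Add2
  c9: -  regs: r0:2,r1:2,r2:4,r3:10,r4:6,r5:Add2
  c10: -  regs: r0:2,r1:2,r2:4,r3:10,r4:6,r5:Add2
  c11: -  regs: r0:2,r1:2,r2:4,r3:10,r4:6,r5:Add2
  c12: CDB Mul1=40  regs: r0:2,r1:2,r2:4,r3:10,r4:6,r5:Add2
  c13: -  regs: r0:2,r1:2,r2:4,r3:10,r4:6,r5:Add2
  c14: -  regs: r0:2,r1:2,r2:4,r3:10,r4:6,r5:Add2
  c15: CDB Add2=50  regs: r0:2,r1:2,r2:4,r3:10,r4:6,r5:50

STATUS = VALUE 50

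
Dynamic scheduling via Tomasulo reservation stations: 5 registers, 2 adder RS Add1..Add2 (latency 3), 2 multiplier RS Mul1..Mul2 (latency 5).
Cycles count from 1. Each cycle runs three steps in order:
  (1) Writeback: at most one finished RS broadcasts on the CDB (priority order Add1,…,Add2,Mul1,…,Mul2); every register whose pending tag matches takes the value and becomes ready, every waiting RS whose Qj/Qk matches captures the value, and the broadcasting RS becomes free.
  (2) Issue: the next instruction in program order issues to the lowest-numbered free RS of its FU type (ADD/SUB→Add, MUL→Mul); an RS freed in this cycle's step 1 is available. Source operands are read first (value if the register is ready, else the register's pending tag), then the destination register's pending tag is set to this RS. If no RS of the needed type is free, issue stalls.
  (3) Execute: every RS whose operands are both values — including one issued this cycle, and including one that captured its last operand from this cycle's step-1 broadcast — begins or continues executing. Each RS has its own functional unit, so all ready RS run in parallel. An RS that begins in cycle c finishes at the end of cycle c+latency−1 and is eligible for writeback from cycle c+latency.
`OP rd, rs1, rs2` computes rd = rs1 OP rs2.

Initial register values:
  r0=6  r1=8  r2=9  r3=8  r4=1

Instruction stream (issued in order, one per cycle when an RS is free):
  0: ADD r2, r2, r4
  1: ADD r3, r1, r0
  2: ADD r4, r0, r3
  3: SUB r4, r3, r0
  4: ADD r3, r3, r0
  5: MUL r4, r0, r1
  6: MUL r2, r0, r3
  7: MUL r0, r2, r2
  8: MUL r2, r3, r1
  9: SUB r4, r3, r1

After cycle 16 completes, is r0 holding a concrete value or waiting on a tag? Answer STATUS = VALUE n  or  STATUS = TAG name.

  c1: issue ADD r2<-Add1  regs: r0:6,r1:8,r2:Add1,r3:8,r4:1
  c2: issue ADD r3<-Add2  regs: r0:6,r1:8,r2:Add1,r3:Add2,r4:1
  c3: stall  regs: r0:6,r1:8,r2:Add1,r3:Add2,r4:1
  c4: CDB Add1=10; issue ADD r4<-Add1  regs: r0:6,r1:8,r2:10,r3:Add2,r4:Add1
  c5: CDB Add2=14; issue SUB r4<-Add2  regs: r0:6,r1:8,r2:10,r3:14,r4:Add2
  c6: stall  regs: r0:6,r1:8,r2:10,r3:14,r4:Add2
  c7: stall  regs: r0:6,r1:8,r2:10,r3:14,r4:Add2
  c8: CDB Add1=20; issue ADD r3<-Add1  regs: r0:6,r1:8,r2:10,r3:Add1,r4:Add2
  c9: CDB Add2=8; issue MUL r4<-Mul1  regs: r0:6,r1:8,r2:10,r3:Add1,r4:Mul1
  c10: issue MUL r2<-Mul2  regs: r0:6,r1:8,r2:Mul2,r3:Add1,r4:Mul1
  c11: CDB Add1=20; stall  regs: r0:6,r1:8,r2:Mul2,r3:20,r4:Mul1
  c12: stall  regs: r0:6,r1:8,r2:Mul2,r3:20,r4:Mul1
  c13: stall  regs: r0:6,r1:8,r2:Mul2,r3:20,r4:Mul1
  c14: CDB Mul1=48; issue MUL r0<-Mul1  regs: r0:Mul1,r1:8,r2:Mul2,r3:20,r4:48
  c15: stall  regs: r0:Mul1,r1:8,r2:Mul2,r3:20,r4:48
  c16: CDB Mul2=120; issue MUL r2<-Mul2  regs: r0:Mul1,r1:8,r2:Mul2,r3:20,r4:48

STATUS = TAG Mul1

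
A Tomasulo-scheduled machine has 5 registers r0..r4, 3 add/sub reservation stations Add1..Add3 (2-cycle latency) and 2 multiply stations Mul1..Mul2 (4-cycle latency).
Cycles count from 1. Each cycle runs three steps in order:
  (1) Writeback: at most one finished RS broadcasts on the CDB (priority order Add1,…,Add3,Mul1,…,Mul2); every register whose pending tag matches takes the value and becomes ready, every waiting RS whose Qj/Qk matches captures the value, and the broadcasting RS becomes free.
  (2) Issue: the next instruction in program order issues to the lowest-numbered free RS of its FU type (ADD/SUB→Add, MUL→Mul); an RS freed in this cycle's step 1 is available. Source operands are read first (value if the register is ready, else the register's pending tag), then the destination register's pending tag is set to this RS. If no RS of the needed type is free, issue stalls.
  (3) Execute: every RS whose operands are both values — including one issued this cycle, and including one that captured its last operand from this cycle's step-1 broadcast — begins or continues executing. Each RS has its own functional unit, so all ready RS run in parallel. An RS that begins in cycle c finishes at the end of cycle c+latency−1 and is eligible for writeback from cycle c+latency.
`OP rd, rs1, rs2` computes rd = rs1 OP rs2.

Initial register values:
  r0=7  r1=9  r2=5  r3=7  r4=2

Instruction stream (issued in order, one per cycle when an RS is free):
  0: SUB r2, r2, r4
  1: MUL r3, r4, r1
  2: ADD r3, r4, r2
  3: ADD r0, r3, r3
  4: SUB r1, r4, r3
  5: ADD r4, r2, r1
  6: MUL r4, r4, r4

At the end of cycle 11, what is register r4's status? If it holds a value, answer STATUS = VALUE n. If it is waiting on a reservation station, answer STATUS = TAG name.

STATUS = TAG Mul1

  c1: issue SUB r2<-Add1  regs: r0:7,r1:9,r2:Add1,r3:7,r4:2
  c2: issue MUL r3<-Mul1  regs: r0:7,r1:9,r2:Add1,r3:Mul1,r4:2
  c3: CDB Add1=3; issue ADD r3<-Add1  regs: r0:7,r1:9,r2:3,r3:Add1,r4:2
  c4: issue ADD r0<-Add2  regs: r0:Add2,r1:9,r2:3,r3:Add1,r4:2
  c5: CDB Add1=5; issue SUB r1<-Add1  regs: r0:Add2,r1:Add1,r2:3,r3:5,r4:2
  c6: CDB Mul1=18; issue ADD r4<-Add3  regs: r0:Add2,r1:Add1,r2:3,r3:5,r4:Add3
  c7: CDB Add1=-3; issue MUL r4<-Mul1  regs: r0:Add2,r1:-3,r2:3,r3:5,r4:Mul1
  c8: CDB Add2=10  regs: r0:10,r1:-3,r2:3,r3:5,r4:Mul1
  c9: CDB Add3=0  regs: r0:10,r1:-3,r2:3,r3:5,r4:Mul1
  c10: -  regs: r0:10,r1:-3,r2:3,r3:5,r4:Mul1
  c11: -  regs: r0:10,r1:-3,r2:3,r3:5,r4:Mul1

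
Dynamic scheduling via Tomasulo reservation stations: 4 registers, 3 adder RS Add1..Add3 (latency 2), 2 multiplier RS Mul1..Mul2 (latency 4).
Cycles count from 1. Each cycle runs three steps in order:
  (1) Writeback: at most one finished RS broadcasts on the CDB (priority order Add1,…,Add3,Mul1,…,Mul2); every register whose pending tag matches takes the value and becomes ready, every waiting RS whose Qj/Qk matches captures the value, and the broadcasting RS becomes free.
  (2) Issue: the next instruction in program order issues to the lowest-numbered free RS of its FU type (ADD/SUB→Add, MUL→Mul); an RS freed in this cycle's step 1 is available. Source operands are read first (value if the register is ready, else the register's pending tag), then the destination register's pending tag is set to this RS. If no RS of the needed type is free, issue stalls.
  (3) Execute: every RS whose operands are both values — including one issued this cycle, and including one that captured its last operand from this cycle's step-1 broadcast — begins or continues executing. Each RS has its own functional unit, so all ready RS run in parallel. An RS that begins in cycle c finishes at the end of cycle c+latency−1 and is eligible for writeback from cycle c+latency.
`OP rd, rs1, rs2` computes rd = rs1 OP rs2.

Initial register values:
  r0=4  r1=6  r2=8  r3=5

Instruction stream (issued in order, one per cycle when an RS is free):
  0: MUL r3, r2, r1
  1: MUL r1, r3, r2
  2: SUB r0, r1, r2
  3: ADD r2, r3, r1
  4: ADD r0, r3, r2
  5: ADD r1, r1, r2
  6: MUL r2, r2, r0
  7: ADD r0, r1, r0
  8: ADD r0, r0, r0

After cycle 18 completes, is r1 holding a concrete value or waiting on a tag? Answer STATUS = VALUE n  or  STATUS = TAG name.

STATUS = VALUE 816

cycle 1: issue MUL r3<-Mul1 // r0:4,r1:6,r2:8,r3:Mul1
cycle 2: issue MUL r1<-Mul2 // r0:4,r1:Mul2,r2:8,r3:Mul1
cycle 3: issue SUB r0<-Add1 // r0:Add1,r1:Mul2,r2:8,r3:Mul1
cycle 4: issue ADD r2<-Add2 // r0:Add1,r1:Mul2,r2:Add2,r3:Mul1
cycle 5: CDB Mul1=48; issue ADD r0<-Add3 // r0:Add3,r1:Mul2,r2:Add2,r3:48
cycle 6: stall // r0:Add3,r1:Mul2,r2:Add2,r3:48
cycle 7: stall // r0:Add3,r1:Mul2,r2:Add2,r3:48
cycle 8: stall // r0:Add3,r1:Mul2,r2:Add2,r3:48
cycle 9: CDB Mul2=384; stall // r0:Add3,r1:384,r2:Add2,r3:48
cycle 10: stall // r0:Add3,r1:384,r2:Add2,r3:48
cycle 11: CDB Add1=376; issue ADD r1<-Add1 // r0:Add3,r1:Add1,r2:Add2,r3:48
cycle 12: CDB Add2=432; issue MUL r2<-Mul1 // r0:Add3,r1:Add1,r2:Mul1,r3:48
cycle 13: issue ADD r0<-Add2 // r0:Add2,r1:Add1,r2:Mul1,r3:48
cycle 14: CDB Add1=816; issue ADD r0<-Add1 // r0:Add1,r1:816,r2:Mul1,r3:48
cycle 15: CDB Add3=480 // r0:Add1,r1:816,r2:Mul1,r3:48
cycle 16: - // r0:Add1,r1:816,r2:Mul1,r3:48
cycle 17: CDB Add2=1296 // r0:Add1,r1:816,r2:Mul1,r3:48
cycle 18: - // r0:Add1,r1:816,r2:Mul1,r3:48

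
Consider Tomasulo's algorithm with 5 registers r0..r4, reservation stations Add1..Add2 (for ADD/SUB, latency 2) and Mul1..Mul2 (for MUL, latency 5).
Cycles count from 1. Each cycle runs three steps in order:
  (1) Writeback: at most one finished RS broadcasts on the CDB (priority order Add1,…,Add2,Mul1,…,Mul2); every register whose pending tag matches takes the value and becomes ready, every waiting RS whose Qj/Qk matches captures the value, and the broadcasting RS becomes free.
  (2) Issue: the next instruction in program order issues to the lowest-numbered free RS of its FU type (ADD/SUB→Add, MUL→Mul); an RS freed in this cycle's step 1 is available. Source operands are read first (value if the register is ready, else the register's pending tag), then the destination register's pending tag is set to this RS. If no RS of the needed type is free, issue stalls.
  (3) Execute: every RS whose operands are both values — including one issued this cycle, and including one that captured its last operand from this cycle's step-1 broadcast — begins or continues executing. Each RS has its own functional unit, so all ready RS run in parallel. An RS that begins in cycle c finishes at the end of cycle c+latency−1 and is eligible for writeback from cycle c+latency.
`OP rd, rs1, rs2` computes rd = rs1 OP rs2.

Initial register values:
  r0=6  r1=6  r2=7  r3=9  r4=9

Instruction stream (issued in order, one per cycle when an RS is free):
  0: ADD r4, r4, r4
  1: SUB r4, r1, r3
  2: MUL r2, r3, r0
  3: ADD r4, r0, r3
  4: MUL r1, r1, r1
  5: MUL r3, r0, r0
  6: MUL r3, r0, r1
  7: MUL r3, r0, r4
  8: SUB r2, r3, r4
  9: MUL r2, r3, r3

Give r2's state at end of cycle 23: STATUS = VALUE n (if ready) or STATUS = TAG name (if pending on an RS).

STATUS = VALUE 8100

cycle 1: issue ADD r4<-Add1 // r0:6,r1:6,r2:7,r3:9,r4:Add1
cycle 2: issue SUB r4<-Add2 // r0:6,r1:6,r2:7,r3:9,r4:Add2
cycle 3: CDB Add1=18; issue MUL r2<-Mul1 // r0:6,r1:6,r2:Mul1,r3:9,r4:Add2
cycle 4: CDB Add2=-3; issue ADD r4<-Add1 // r0:6,r1:6,r2:Mul1,r3:9,r4:Add1
cycle 5: issue MUL r1<-Mul2 // r0:6,r1:Mul2,r2:Mul1,r3:9,r4:Add1
cycle 6: CDB Add1=15; stall // r0:6,r1:Mul2,r2:Mul1,r3:9,r4:15
cycle 7: stall // r0:6,r1:Mul2,r2:Mul1,r3:9,r4:15
cycle 8: CDB Mul1=54; issue MUL r3<-Mul1 // r0:6,r1:Mul2,r2:54,r3:Mul1,r4:15
cycle 9: stall // r0:6,r1:Mul2,r2:54,r3:Mul1,r4:15
cycle 10: CDB Mul2=36; issue MUL r3<-Mul2 // r0:6,r1:36,r2:54,r3:Mul2,r4:15
cycle 11: stall // r0:6,r1:36,r2:54,r3:Mul2,r4:15
cycle 12: stall // r0:6,r1:36,r2:54,r3:Mul2,r4:15
cycle 13: CDB Mul1=36; issue MUL r3<-Mul1 // r0:6,r1:36,r2:54,r3:Mul1,r4:15
cycle 14: issue SUB r2<-Add1 // r0:6,r1:36,r2:Add1,r3:Mul1,r4:15
cycle 15: CDB Mul2=216; issue MUL r2<-Mul2 // r0:6,r1:36,r2:Mul2,r3:Mul1,r4:15
cycle 16: - // r0:6,r1:36,r2:Mul2,r3:Mul1,r4:15
cycle 17: - // r0:6,r1:36,r2:Mul2,r3:Mul1,r4:15
cycle 18: CDB Mul1=90 // r0:6,r1:36,r2:Mul2,r3:90,r4:15
cycle 19: - // r0:6,r1:36,r2:Mul2,r3:90,r4:15
cycle 20: CDB Add1=75 // r0:6,r1:36,r2:Mul2,r3:90,r4:15
cycle 21: - // r0:6,r1:36,r2:Mul2,r3:90,r4:15
cycle 22: - // r0:6,r1:36,r2:Mul2,r3:90,r4:15
cycle 23: CDB Mul2=8100 // r0:6,r1:36,r2:8100,r3:90,r4:15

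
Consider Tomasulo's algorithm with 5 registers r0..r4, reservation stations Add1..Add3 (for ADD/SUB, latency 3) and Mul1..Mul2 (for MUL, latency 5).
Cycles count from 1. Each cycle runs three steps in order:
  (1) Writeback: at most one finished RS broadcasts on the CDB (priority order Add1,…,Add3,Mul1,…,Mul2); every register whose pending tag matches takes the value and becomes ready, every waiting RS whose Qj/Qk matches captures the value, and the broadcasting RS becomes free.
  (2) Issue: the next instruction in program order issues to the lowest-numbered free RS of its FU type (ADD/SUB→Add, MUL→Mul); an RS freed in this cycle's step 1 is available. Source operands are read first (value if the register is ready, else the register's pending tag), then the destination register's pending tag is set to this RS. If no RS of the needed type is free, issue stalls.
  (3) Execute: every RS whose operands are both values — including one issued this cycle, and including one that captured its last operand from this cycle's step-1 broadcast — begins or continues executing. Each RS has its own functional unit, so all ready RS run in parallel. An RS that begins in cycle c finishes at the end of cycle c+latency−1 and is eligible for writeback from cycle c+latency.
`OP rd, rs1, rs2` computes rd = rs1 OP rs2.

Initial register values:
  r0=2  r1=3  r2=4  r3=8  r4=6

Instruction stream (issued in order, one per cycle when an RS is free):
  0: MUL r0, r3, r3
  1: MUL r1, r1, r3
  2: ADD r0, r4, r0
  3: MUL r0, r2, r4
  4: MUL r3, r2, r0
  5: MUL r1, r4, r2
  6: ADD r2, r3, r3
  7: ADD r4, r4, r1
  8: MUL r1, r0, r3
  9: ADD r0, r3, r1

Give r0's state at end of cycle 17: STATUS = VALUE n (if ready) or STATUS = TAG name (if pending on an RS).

STATUS = TAG Add3

  c1: issue MUL r0<-Mul1  regs: r0:Mul1,r1:3,r2:4,r3:8,r4:6
  c2: issue MUL r1<-Mul2  regs: r0:Mul1,r1:Mul2,r2:4,r3:8,r4:6
  c3: issue ADD r0<-Add1  regs: r0:Add1,r1:Mul2,r2:4,r3:8,r4:6
  c4: stall  regs: r0:Add1,r1:Mul2,r2:4,r3:8,r4:6
  c5: stall  regs: r0:Add1,r1:Mul2,r2:4,r3:8,r4:6
  c6: CDB Mul1=64; issue MUL r0<-Mul1  regs: r0:Mul1,r1:Mul2,r2:4,r3:8,r4:6
  c7: CDB Mul2=24; issue MUL r3<-Mul2  regs: r0:Mul1,r1:24,r2:4,r3:Mul2,r4:6
  c8: stall  regs: r0:Mul1,r1:24,r2:4,r3:Mul2,r4:6
  c9: CDB Add1=70; stall  regs: r0:Mul1,r1:24,r2:4,r3:Mul2,r4:6
  c10: stall  regs: r0:Mul1,r1:24,r2:4,r3:Mul2,r4:6
  c11: CDB Mul1=24; issue MUL r1<-Mul1  regs: r0:24,r1:Mul1,r2:4,r3:Mul2,r4:6
  c12: issue ADD r2<-Add1  regs: r0:24,r1:Mul1,r2:Add1,r3:Mul2,r4:6
  c13: issue ADD r4<-Add2  regs: r0:24,r1:Mul1,r2:Add1,r3:Mul2,r4:Add2
  c14: stall  regs: r0:24,r1:Mul1,r2:Add1,r3:Mul2,r4:Add2
  c15: stall  regs: r0:24,r1:Mul1,r2:Add1,r3:Mul2,r4:Add2
  c16: CDB Mul1=24; issue MUL r1<-Mul1  regs: r0:24,r1:Mul1,r2:Add1,r3:Mul2,r4:Add2
  c17: CDB Mul2=96; issue ADD r0<-Add3  regs: r0:Add3,r1:Mul1,r2:Add1,r3:96,r4:Add2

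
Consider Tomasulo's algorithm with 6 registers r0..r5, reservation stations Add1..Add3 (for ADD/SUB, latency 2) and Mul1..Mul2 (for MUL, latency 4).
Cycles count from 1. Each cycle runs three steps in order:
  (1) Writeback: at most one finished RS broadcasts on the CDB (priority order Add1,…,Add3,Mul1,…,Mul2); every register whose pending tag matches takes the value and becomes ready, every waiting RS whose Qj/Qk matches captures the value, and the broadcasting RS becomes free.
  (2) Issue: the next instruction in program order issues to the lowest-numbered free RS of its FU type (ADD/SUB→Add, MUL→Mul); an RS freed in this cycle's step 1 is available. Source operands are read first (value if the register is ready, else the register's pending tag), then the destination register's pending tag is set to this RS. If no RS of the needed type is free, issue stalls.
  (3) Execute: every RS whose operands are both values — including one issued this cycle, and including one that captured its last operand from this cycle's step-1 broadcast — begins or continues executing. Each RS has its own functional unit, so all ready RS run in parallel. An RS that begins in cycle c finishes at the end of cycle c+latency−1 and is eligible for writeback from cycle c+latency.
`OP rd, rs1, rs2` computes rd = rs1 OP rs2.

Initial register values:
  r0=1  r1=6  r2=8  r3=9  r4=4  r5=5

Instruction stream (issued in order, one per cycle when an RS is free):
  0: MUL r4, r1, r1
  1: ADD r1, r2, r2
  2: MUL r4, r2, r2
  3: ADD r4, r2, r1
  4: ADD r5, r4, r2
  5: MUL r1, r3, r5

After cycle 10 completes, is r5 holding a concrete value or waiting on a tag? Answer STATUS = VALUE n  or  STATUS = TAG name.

c1: issue MUL r4<-Mul1 | r0:1,r1:6,r2:8,r3:9,r4:Mul1,r5:5
c2: issue ADD r1<-Add1 | r0:1,r1:Add1,r2:8,r3:9,r4:Mul1,r5:5
c3: issue MUL r4<-Mul2 | r0:1,r1:Add1,r2:8,r3:9,r4:Mul2,r5:5
c4: CDB Add1=16; issue ADD r4<-Add1 | r0:1,r1:16,r2:8,r3:9,r4:Add1,r5:5
c5: CDB Mul1=36; issue ADD r5<-Add2 | r0:1,r1:16,r2:8,r3:9,r4:Add1,r5:Add2
c6: CDB Add1=24; issue MUL r1<-Mul1 | r0:1,r1:Mul1,r2:8,r3:9,r4:24,r5:Add2
c7: CDB Mul2=64 | r0:1,r1:Mul1,r2:8,r3:9,r4:24,r5:Add2
c8: CDB Add2=32 | r0:1,r1:Mul1,r2:8,r3:9,r4:24,r5:32
c9: - | r0:1,r1:Mul1,r2:8,r3:9,r4:24,r5:32
c10: - | r0:1,r1:Mul1,r2:8,r3:9,r4:24,r5:32

STATUS = VALUE 32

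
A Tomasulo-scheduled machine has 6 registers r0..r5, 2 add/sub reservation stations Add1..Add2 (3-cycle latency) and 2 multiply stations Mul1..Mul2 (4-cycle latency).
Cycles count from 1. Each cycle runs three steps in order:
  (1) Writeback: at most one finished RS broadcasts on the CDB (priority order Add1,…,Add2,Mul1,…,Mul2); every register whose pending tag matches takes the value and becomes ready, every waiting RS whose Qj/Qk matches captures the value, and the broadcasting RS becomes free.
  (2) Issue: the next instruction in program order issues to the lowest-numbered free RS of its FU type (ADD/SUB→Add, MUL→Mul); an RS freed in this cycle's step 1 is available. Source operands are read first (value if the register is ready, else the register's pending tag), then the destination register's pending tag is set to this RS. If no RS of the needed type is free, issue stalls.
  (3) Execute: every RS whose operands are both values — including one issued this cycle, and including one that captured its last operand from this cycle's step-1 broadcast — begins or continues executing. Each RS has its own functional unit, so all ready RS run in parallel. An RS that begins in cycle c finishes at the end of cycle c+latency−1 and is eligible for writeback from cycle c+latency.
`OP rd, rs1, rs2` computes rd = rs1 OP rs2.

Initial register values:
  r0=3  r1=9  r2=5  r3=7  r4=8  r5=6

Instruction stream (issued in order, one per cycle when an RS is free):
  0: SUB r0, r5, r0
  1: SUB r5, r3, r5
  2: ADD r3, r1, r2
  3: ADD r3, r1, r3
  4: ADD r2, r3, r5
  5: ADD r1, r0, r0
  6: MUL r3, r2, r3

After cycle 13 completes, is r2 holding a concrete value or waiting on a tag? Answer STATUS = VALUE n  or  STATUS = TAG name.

cycle 1: issue SUB r0<-Add1 // r0:Add1,r1:9,r2:5,r3:7,r4:8,r5:6
cycle 2: issue SUB r5<-Add2 // r0:Add1,r1:9,r2:5,r3:7,r4:8,r5:Add2
cycle 3: stall // r0:Add1,r1:9,r2:5,r3:7,r4:8,r5:Add2
cycle 4: CDB Add1=3; issue ADD r3<-Add1 // r0:3,r1:9,r2:5,r3:Add1,r4:8,r5:Add2
cycle 5: CDB Add2=1; issue ADD r3<-Add2 // r0:3,r1:9,r2:5,r3:Add2,r4:8,r5:1
cycle 6: stall // r0:3,r1:9,r2:5,r3:Add2,r4:8,r5:1
cycle 7: CDB Add1=14; issue ADD r2<-Add1 // r0:3,r1:9,r2:Add1,r3:Add2,r4:8,r5:1
cycle 8: stall // r0:3,r1:9,r2:Add1,r3:Add2,r4:8,r5:1
cycle 9: stall // r0:3,r1:9,r2:Add1,r3:Add2,r4:8,r5:1
cycle 10: CDB Add2=23; issue ADD r1<-Add2 // r0:3,r1:Add2,r2:Add1,r3:23,r4:8,r5:1
cycle 11: issue MUL r3<-Mul1 // r0:3,r1:Add2,r2:Add1,r3:Mul1,r4:8,r5:1
cycle 12: - // r0:3,r1:Add2,r2:Add1,r3:Mul1,r4:8,r5:1
cycle 13: CDB Add1=24 // r0:3,r1:Add2,r2:24,r3:Mul1,r4:8,r5:1

STATUS = VALUE 24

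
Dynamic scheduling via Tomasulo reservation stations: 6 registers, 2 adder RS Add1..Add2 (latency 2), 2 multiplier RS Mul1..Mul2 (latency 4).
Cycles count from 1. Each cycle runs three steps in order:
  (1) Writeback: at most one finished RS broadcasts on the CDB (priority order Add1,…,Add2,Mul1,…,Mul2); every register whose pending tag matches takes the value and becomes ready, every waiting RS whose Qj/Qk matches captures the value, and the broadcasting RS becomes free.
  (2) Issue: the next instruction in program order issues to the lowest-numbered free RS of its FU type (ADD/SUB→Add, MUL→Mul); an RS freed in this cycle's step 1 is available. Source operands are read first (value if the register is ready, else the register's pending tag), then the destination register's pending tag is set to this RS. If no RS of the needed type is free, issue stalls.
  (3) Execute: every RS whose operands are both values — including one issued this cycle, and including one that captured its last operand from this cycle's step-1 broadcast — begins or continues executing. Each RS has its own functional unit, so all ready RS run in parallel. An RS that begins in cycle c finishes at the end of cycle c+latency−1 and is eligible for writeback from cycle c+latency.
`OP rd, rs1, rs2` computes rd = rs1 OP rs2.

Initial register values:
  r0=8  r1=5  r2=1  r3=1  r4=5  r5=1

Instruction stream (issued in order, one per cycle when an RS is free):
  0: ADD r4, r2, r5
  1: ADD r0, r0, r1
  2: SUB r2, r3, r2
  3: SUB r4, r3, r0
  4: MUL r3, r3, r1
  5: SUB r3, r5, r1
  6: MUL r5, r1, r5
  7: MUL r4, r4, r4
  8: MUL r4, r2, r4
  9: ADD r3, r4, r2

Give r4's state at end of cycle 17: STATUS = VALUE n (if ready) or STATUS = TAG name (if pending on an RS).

cycle 1: issue ADD r4<-Add1 // r0:8,r1:5,r2:1,r3:1,r4:Add1,r5:1
cycle 2: issue ADD r0<-Add2 // r0:Add2,r1:5,r2:1,r3:1,r4:Add1,r5:1
cycle 3: CDB Add1=2; issue SUB r2<-Add1 // r0:Add2,r1:5,r2:Add1,r3:1,r4:2,r5:1
cycle 4: CDB Add2=13; issue SUB r4<-Add2 // r0:13,r1:5,r2:Add1,r3:1,r4:Add2,r5:1
cycle 5: CDB Add1=0; issue MUL r3<-Mul1 // r0:13,r1:5,r2:0,r3:Mul1,r4:Add2,r5:1
cycle 6: CDB Add2=-12; issue SUB r3<-Add1 // r0:13,r1:5,r2:0,r3:Add1,r4:-12,r5:1
cycle 7: issue MUL r5<-Mul2 // r0:13,r1:5,r2:0,r3:Add1,r4:-12,r5:Mul2
cycle 8: CDB Add1=-4; stall // r0:13,r1:5,r2:0,r3:-4,r4:-12,r5:Mul2
cycle 9: CDB Mul1=5; issue MUL r4<-Mul1 // r0:13,r1:5,r2:0,r3:-4,r4:Mul1,r5:Mul2
cycle 10: stall // r0:13,r1:5,r2:0,r3:-4,r4:Mul1,r5:Mul2
cycle 11: CDB Mul2=5; issue MUL r4<-Mul2 // r0:13,r1:5,r2:0,r3:-4,r4:Mul2,r5:5
cycle 12: issue ADD r3<-Add1 // r0:13,r1:5,r2:0,r3:Add1,r4:Mul2,r5:5
cycle 13: CDB Mul1=144 // r0:13,r1:5,r2:0,r3:Add1,r4:Mul2,r5:5
cycle 14: - // r0:13,r1:5,r2:0,r3:Add1,r4:Mul2,r5:5
cycle 15: - // r0:13,r1:5,r2:0,r3:Add1,r4:Mul2,r5:5
cycle 16: - // r0:13,r1:5,r2:0,r3:Add1,r4:Mul2,r5:5
cycle 17: CDB Mul2=0 // r0:13,r1:5,r2:0,r3:Add1,r4:0,r5:5

STATUS = VALUE 0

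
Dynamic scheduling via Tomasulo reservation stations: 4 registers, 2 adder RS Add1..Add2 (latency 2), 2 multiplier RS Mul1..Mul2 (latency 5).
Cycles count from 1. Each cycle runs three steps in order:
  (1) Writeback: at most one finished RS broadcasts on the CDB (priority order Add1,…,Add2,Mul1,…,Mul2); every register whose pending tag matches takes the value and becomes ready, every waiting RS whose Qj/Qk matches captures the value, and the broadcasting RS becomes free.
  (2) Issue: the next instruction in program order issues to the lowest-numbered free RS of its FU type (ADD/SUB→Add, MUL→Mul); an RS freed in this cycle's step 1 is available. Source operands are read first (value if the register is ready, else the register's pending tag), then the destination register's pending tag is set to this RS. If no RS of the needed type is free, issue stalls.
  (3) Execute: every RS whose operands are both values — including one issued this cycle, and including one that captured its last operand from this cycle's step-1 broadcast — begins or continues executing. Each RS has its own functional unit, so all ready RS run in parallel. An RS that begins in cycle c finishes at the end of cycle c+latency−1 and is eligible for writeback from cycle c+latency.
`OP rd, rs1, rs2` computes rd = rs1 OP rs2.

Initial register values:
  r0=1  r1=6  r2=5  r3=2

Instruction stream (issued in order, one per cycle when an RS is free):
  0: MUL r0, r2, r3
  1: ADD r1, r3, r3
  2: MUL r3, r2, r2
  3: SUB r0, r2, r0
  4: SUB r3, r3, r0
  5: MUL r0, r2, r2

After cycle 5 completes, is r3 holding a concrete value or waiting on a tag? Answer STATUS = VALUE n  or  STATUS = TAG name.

  c1: issue MUL r0<-Mul1  regs: r0:Mul1,r1:6,r2:5,r3:2
  c2: issue ADD r1<-Add1  regs: r0:Mul1,r1:Add1,r2:5,r3:2
  c3: issue MUL r3<-Mul2  regs: r0:Mul1,r1:Add1,r2:5,r3:Mul2
  c4: CDB Add1=4; issue SUB r0<-Add1  regs: r0:Add1,r1:4,r2:5,r3:Mul2
  c5: issue SUB r3<-Add2  regs: r0:Add1,r1:4,r2:5,r3:Add2

STATUS = TAG Add2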